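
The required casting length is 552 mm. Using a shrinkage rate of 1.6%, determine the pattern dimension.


Formula: L_pattern = L_casting * (1 + shrinkage_rate/100)
Shrinkage factor = 1 + 1.6/100 = 1.016
L_pattern = 552 mm * 1.016 = 560.8320 mm

Answer: 560.8320 mm


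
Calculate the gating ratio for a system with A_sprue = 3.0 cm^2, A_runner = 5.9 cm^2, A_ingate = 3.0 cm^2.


Sprue:Runner:Ingate = 1 : 5.9/3.0 : 3.0/3.0 = 1:1.97:1.00

Final answer: 1:1.97:1.00


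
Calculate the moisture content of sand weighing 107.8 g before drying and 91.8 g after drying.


Formula: MC = (W_wet - W_dry) / W_wet * 100
Water mass = 107.8 - 91.8 = 16.0 g
MC = 16.0 / 107.8 * 100 = 14.8423%

14.8423%


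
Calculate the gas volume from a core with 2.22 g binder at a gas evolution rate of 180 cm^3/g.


Formula: V_gas = W_binder * gas_evolution_rate
V = 2.22 g * 180 cm^3/g = 399.6000 cm^3

Answer: 399.6000 cm^3


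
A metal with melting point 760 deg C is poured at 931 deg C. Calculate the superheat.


Formula: Superheat = T_pour - T_melt
Superheat = 931 - 760 = 171 deg C

171 deg C


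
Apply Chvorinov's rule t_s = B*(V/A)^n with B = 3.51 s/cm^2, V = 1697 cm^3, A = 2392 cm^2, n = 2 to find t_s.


Formula: t_s = B * (V/A)^n  (Chvorinov's rule, n=2)
Modulus M = V/A = 1697/2392 = 0.709448 cm
M^2 = 0.709448^2 = 0.503316 cm^2
t_s = 3.51 * 0.503316 = 1.7666 s

Final answer: 1.7666 s


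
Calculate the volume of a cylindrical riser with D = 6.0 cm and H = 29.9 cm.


Formula: V = pi * (D/2)^2 * H  (cylinder volume)
Radius = D/2 = 6.0/2 = 3.0 cm
V = pi * 3.0^2 * 29.9 = 845.4026 cm^3


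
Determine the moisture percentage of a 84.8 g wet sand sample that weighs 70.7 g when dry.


Formula: MC = (W_wet - W_dry) / W_wet * 100
Water mass = 84.8 - 70.7 = 14.1 g
MC = 14.1 / 84.8 * 100 = 16.6274%


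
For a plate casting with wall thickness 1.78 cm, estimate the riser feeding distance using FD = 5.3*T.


Formula: FD = 5.3 * T  (riser feeding-distance rule)
FD = 5.3 * 1.78 cm = 9.4340 cm

Answer: 9.4340 cm


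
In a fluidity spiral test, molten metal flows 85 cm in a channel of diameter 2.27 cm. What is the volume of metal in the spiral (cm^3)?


Formula: V = pi * (d/2)^2 * L  (cylinder volume)
Radius = 2.27/2 = 1.135 cm
V = pi * 1.135^2 * 85 = 344.0016 cm^3

Final answer: 344.0016 cm^3


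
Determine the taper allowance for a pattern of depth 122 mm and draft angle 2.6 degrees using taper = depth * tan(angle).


Formula: taper = depth * tan(draft_angle)
tan(2.6 deg) = 0.0454097
taper = 122 mm * 0.0454097 = 5.5400 mm

5.5400 mm


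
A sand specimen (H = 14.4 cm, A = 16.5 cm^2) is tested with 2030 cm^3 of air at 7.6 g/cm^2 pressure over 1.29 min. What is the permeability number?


Formula: Permeability Number P = (V * H) / (p * A * t)
Numerator: V * H = 2030 * 14.4 = 29232.0
Denominator: p * A * t = 7.6 * 16.5 * 1.29 = 161.766
P = 29232.0 / 161.766 = 180.7055


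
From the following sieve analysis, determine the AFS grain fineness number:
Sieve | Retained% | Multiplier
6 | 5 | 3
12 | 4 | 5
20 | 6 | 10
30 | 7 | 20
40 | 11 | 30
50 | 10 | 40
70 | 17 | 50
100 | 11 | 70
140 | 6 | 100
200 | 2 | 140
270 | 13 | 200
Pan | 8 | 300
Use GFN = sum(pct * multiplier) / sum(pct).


Formula: GFN = sum(pct * multiplier) / sum(pct)
sum(pct * multiplier) = 8465
sum(pct) = 100
GFN = 8465 / 100 = 84.65

Answer: 84.65


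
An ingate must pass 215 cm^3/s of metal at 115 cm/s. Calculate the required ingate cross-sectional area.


Formula: A_ingate = Q / v  (continuity equation)
A = 215 cm^3/s / 115 cm/s = 1.8696 cm^2

1.8696 cm^2


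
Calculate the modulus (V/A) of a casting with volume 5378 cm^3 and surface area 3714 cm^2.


Formula: Casting Modulus M = V / A
M = 5378 cm^3 / 3714 cm^2 = 1.4480 cm

Final answer: 1.4480 cm


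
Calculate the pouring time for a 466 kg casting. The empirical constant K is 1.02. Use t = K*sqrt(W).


Formula: t = K * sqrt(W)
sqrt(W) = sqrt(466) = 21.58703
t = 1.02 * 21.58703 = 22.0188 s

22.0188 s


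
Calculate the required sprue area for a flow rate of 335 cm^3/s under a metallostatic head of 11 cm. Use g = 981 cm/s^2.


Formula: v = sqrt(2*g*h), A = Q/v
Velocity: v = sqrt(2 * 981 * 11) = sqrt(21582) = 146.9081 cm/s
Sprue area: A = Q / v = 335 / 146.9081 = 2.2803 cm^2


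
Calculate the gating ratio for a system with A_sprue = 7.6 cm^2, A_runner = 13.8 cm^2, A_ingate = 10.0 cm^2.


Sprue:Runner:Ingate = 1 : 13.8/7.6 : 10.0/7.6 = 1:1.82:1.32

Answer: 1:1.82:1.32


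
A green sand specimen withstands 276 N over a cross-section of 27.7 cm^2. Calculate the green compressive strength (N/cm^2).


Formula: Compressive Strength = Force / Area
Strength = 276 N / 27.7 cm^2 = 9.9639 N/cm^2


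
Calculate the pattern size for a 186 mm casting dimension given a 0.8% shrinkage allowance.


Formula: L_pattern = L_casting * (1 + shrinkage_rate/100)
Shrinkage factor = 1 + 0.8/100 = 1.008
L_pattern = 186 mm * 1.008 = 187.4880 mm


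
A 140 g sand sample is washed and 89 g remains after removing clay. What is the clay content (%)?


Formula: Clay% = (W_total - W_washed) / W_total * 100
Clay mass = 140 - 89 = 51 g
Clay% = 51 / 140 * 100 = 36.4286%


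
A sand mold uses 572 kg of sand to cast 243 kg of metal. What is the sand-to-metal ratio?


Formula: Sand-to-Metal Ratio = W_sand / W_metal
Ratio = 572 kg / 243 kg = 2.3539

Final answer: 2.3539


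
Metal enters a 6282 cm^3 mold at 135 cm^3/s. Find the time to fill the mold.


Formula: t_fill = V_mold / Q_flow
t = 6282 cm^3 / 135 cm^3/s = 46.5333 s

Answer: 46.5333 s


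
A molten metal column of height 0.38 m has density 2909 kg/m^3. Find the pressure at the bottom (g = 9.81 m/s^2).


Formula: P = rho * g * h
rho * g = 2909 * 9.81 = 28537.29 N/m^3
P = 28537.29 * 0.38 = 10844.1702 Pa

Final answer: 10844.1702 Pa


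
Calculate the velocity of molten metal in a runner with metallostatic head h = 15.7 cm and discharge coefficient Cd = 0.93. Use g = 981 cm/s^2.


Formula: v = Cd * sqrt(2 * g * h)  (Torricelli with discharge coefficient)
2*g*h = 2 * 981 * 15.7 = 30803.4 cm^2/s^2
sqrt(30803.4) = 175.50897 cm/s
v = 0.93 * 175.50897 = 163.2233 cm/s


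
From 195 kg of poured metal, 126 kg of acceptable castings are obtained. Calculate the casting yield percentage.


Formula: Casting Yield = (W_good / W_total) * 100
Yield = (126 kg / 195 kg) * 100 = 64.6154%

64.6154%


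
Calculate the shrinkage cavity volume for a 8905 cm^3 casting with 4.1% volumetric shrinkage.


Formula: V_shrink = V_casting * shrinkage_pct / 100
V_shrink = 8905 cm^3 * 4.1 / 100 = 365.1050 cm^3

Final answer: 365.1050 cm^3


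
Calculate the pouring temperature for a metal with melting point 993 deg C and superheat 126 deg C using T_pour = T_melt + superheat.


Formula: T_pour = T_melt + Superheat
T_pour = 993 + 126 = 1119 deg C


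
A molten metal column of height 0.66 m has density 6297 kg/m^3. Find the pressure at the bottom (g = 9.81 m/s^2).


Formula: P = rho * g * h
rho * g = 6297 * 9.81 = 61773.57 N/m^3
P = 61773.57 * 0.66 = 40770.5562 Pa

Answer: 40770.5562 Pa


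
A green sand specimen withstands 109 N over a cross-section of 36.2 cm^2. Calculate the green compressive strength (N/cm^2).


Formula: Compressive Strength = Force / Area
Strength = 109 N / 36.2 cm^2 = 3.0110 N/cm^2

Answer: 3.0110 N/cm^2


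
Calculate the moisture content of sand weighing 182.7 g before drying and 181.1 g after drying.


Formula: MC = (W_wet - W_dry) / W_wet * 100
Water mass = 182.7 - 181.1 = 1.6 g
MC = 1.6 / 182.7 * 100 = 0.8758%

Final answer: 0.8758%


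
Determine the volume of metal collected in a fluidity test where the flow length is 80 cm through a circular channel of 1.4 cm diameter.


Formula: V = pi * (d/2)^2 * L  (cylinder volume)
Radius = 1.4/2 = 0.7 cm
V = pi * 0.7^2 * 80 = 123.1504 cm^3

Answer: 123.1504 cm^3


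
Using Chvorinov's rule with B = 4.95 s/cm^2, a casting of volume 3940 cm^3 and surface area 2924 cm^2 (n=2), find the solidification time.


Formula: t_s = B * (V/A)^n  (Chvorinov's rule, n=2)
Modulus M = V/A = 3940/2924 = 1.347469 cm
M^2 = 1.347469^2 = 1.815673 cm^2
t_s = 4.95 * 1.815673 = 8.9876 s

8.9876 s


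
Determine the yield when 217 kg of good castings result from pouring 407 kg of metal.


Formula: Casting Yield = (W_good / W_total) * 100
Yield = (217 kg / 407 kg) * 100 = 53.3170%

Final answer: 53.3170%


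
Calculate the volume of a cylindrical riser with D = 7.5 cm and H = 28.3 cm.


Formula: V = pi * (D/2)^2 * H  (cylinder volume)
Radius = D/2 = 7.5/2 = 3.75 cm
V = pi * 3.75^2 * 28.3 = 1250.2557 cm^3

1250.2557 cm^3


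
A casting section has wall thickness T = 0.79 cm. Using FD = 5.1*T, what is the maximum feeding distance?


Formula: FD = 5.1 * T  (riser feeding-distance rule)
FD = 5.1 * 0.79 cm = 4.0290 cm

Final answer: 4.0290 cm


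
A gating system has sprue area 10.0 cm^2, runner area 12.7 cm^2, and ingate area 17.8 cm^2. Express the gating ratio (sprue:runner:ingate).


Sprue:Runner:Ingate = 1 : 12.7/10.0 : 17.8/10.0 = 1:1.27:1.78

1:1.27:1.78


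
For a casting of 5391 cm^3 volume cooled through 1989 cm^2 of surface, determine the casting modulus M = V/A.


Formula: Casting Modulus M = V / A
M = 5391 cm^3 / 1989 cm^2 = 2.7104 cm

Answer: 2.7104 cm


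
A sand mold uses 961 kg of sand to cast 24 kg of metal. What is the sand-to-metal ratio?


Formula: Sand-to-Metal Ratio = W_sand / W_metal
Ratio = 961 kg / 24 kg = 40.0417

40.0417


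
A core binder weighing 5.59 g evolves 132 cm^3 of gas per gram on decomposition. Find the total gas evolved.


Formula: V_gas = W_binder * gas_evolution_rate
V = 5.59 g * 132 cm^3/g = 737.8800 cm^3

737.8800 cm^3


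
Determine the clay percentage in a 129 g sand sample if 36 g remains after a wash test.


Formula: Clay% = (W_total - W_washed) / W_total * 100
Clay mass = 129 - 36 = 93 g
Clay% = 93 / 129 * 100 = 72.0930%

Answer: 72.0930%


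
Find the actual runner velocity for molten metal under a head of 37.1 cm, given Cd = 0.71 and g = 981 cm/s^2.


Formula: v = Cd * sqrt(2 * g * h)  (Torricelli with discharge coefficient)
2*g*h = 2 * 981 * 37.1 = 72790.2 cm^2/s^2
sqrt(72790.2) = 269.79659 cm/s
v = 0.71 * 269.79659 = 191.5556 cm/s

191.5556 cm/s


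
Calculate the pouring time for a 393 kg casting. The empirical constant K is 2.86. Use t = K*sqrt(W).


Formula: t = K * sqrt(W)
sqrt(W) = sqrt(393) = 19.82423
t = 2.86 * 19.82423 = 56.6973 s


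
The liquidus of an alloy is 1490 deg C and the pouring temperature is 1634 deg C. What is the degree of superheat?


Formula: Superheat = T_pour - T_melt
Superheat = 1634 - 1490 = 144 deg C


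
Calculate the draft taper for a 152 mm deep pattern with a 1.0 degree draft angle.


Formula: taper = depth * tan(draft_angle)
tan(1.0 deg) = 0.0174551
taper = 152 mm * 0.0174551 = 2.6532 mm


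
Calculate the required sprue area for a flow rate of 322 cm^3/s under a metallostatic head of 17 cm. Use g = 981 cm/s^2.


Formula: v = sqrt(2*g*h), A = Q/v
Velocity: v = sqrt(2 * 981 * 17) = sqrt(33354) = 182.6308 cm/s
Sprue area: A = Q / v = 322 / 182.6308 = 1.7631 cm^2

1.7631 cm^2


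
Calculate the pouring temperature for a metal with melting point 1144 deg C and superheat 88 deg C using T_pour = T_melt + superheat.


Formula: T_pour = T_melt + Superheat
T_pour = 1144 + 88 = 1232 deg C

1232 deg C


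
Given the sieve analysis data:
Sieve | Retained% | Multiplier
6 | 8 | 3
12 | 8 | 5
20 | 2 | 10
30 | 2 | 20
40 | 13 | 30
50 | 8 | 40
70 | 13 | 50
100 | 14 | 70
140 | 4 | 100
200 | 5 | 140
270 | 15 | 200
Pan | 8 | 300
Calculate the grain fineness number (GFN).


Formula: GFN = sum(pct * multiplier) / sum(pct)
sum(pct * multiplier) = 8964
sum(pct) = 100
GFN = 8964 / 100 = 89.64

Answer: 89.64


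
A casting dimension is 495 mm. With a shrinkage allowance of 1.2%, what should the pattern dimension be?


Formula: L_pattern = L_casting * (1 + shrinkage_rate/100)
Shrinkage factor = 1 + 1.2/100 = 1.012
L_pattern = 495 mm * 1.012 = 500.9400 mm

500.9400 mm


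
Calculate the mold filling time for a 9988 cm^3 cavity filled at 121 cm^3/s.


Formula: t_fill = V_mold / Q_flow
t = 9988 cm^3 / 121 cm^3/s = 82.5455 s

82.5455 s


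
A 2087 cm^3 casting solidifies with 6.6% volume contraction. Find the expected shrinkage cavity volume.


Formula: V_shrink = V_casting * shrinkage_pct / 100
V_shrink = 2087 cm^3 * 6.6 / 100 = 137.7420 cm^3

137.7420 cm^3


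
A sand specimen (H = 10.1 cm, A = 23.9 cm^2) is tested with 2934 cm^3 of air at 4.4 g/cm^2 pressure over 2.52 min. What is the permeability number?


Formula: Permeability Number P = (V * H) / (p * A * t)
Numerator: V * H = 2934 * 10.1 = 29633.4
Denominator: p * A * t = 4.4 * 23.9 * 2.52 = 265.0032
P = 29633.4 / 265.0032 = 111.8228


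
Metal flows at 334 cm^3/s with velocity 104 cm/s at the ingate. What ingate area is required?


Formula: A_ingate = Q / v  (continuity equation)
A = 334 cm^3/s / 104 cm/s = 3.2115 cm^2


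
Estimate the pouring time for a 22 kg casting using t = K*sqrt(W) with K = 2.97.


Formula: t = K * sqrt(W)
sqrt(W) = sqrt(22) = 4.69042
t = 2.97 * 4.69042 = 13.9305 s

13.9305 s


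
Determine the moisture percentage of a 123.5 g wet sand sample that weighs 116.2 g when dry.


Formula: MC = (W_wet - W_dry) / W_wet * 100
Water mass = 123.5 - 116.2 = 7.3 g
MC = 7.3 / 123.5 * 100 = 5.9109%

Answer: 5.9109%


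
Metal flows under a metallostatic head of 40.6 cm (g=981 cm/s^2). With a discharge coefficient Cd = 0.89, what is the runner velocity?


Formula: v = Cd * sqrt(2 * g * h)  (Torricelli with discharge coefficient)
2*g*h = 2 * 981 * 40.6 = 79657.2 cm^2/s^2
sqrt(79657.2) = 282.23607 cm/s
v = 0.89 * 282.23607 = 251.1901 cm/s

Answer: 251.1901 cm/s


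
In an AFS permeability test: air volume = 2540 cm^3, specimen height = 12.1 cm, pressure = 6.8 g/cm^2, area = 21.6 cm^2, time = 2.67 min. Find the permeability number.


Formula: Permeability Number P = (V * H) / (p * A * t)
Numerator: V * H = 2540 * 12.1 = 30734.0
Denominator: p * A * t = 6.8 * 21.6 * 2.67 = 392.1696
P = 30734.0 / 392.1696 = 78.3692

78.3692


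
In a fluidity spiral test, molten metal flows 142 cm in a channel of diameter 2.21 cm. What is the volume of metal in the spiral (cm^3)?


Formula: V = pi * (d/2)^2 * L  (cylinder volume)
Radius = 2.21/2 = 1.105 cm
V = pi * 1.105^2 * 142 = 544.7068 cm^3

Final answer: 544.7068 cm^3


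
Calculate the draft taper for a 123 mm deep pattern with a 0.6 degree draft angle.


Formula: taper = depth * tan(draft_angle)
tan(0.6 deg) = 0.0104724
taper = 123 mm * 0.0104724 = 1.2881 mm

1.2881 mm


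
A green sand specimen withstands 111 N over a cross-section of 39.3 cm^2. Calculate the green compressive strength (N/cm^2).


Formula: Compressive Strength = Force / Area
Strength = 111 N / 39.3 cm^2 = 2.8244 N/cm^2


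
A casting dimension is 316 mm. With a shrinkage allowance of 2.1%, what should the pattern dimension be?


Formula: L_pattern = L_casting * (1 + shrinkage_rate/100)
Shrinkage factor = 1 + 2.1/100 = 1.021
L_pattern = 316 mm * 1.021 = 322.6360 mm


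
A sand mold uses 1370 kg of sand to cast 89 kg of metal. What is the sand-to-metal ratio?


Formula: Sand-to-Metal Ratio = W_sand / W_metal
Ratio = 1370 kg / 89 kg = 15.3933

Final answer: 15.3933


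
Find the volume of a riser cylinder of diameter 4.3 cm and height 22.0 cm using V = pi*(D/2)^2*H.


Formula: V = pi * (D/2)^2 * H  (cylinder volume)
Radius = D/2 = 4.3/2 = 2.15 cm
V = pi * 2.15^2 * 22.0 = 319.4843 cm^3

319.4843 cm^3


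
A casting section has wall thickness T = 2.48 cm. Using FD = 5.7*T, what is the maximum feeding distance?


Formula: FD = 5.7 * T  (riser feeding-distance rule)
FD = 5.7 * 2.48 cm = 14.1360 cm

Answer: 14.1360 cm


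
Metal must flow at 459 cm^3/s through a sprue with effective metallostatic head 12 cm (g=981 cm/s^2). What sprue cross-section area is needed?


Formula: v = sqrt(2*g*h), A = Q/v
Velocity: v = sqrt(2 * 981 * 12) = sqrt(23544) = 153.4405 cm/s
Sprue area: A = Q / v = 459 / 153.4405 = 2.9914 cm^2

2.9914 cm^2


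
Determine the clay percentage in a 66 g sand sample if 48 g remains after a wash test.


Formula: Clay% = (W_total - W_washed) / W_total * 100
Clay mass = 66 - 48 = 18 g
Clay% = 18 / 66 * 100 = 27.2727%

Final answer: 27.2727%


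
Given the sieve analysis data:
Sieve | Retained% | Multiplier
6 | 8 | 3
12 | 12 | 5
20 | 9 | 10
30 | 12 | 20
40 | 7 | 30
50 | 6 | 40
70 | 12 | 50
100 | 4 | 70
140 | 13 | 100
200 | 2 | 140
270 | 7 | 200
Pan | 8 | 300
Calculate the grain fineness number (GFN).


Formula: GFN = sum(pct * multiplier) / sum(pct)
sum(pct * multiplier) = 7124
sum(pct) = 100
GFN = 7124 / 100 = 71.24

Final answer: 71.24


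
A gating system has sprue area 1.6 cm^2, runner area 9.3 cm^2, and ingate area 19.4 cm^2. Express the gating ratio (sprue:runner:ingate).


Sprue:Runner:Ingate = 1 : 9.3/1.6 : 19.4/1.6 = 1:5.81:12.13

Answer: 1:5.81:12.13


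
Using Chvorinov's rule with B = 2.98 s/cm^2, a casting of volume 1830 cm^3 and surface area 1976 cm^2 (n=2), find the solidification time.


Formula: t_s = B * (V/A)^n  (Chvorinov's rule, n=2)
Modulus M = V/A = 1830/1976 = 0.926113 cm
M^2 = 0.926113^2 = 0.857685 cm^2
t_s = 2.98 * 0.857685 = 2.5559 s

Final answer: 2.5559 s


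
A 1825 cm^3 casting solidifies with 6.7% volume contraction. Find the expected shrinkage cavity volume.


Formula: V_shrink = V_casting * shrinkage_pct / 100
V_shrink = 1825 cm^3 * 6.7 / 100 = 122.2750 cm^3


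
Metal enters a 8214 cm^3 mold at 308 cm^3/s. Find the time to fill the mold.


Formula: t_fill = V_mold / Q_flow
t = 8214 cm^3 / 308 cm^3/s = 26.6688 s

Final answer: 26.6688 s


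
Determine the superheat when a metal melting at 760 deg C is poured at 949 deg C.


Formula: Superheat = T_pour - T_melt
Superheat = 949 - 760 = 189 deg C

189 deg C


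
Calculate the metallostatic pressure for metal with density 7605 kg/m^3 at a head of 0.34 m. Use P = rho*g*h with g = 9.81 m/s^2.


Formula: P = rho * g * h
rho * g = 7605 * 9.81 = 74605.05 N/m^3
P = 74605.05 * 0.34 = 25365.7170 Pa

25365.7170 Pa


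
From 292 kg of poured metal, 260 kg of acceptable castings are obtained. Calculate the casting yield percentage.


Formula: Casting Yield = (W_good / W_total) * 100
Yield = (260 kg / 292 kg) * 100 = 89.0411%

Final answer: 89.0411%


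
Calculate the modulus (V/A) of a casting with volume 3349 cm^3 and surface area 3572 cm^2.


Formula: Casting Modulus M = V / A
M = 3349 cm^3 / 3572 cm^2 = 0.9376 cm

Answer: 0.9376 cm


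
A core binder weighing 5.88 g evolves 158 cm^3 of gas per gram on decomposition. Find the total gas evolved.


Formula: V_gas = W_binder * gas_evolution_rate
V = 5.88 g * 158 cm^3/g = 929.0400 cm^3


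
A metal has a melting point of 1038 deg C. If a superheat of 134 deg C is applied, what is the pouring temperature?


Formula: T_pour = T_melt + Superheat
T_pour = 1038 + 134 = 1172 deg C


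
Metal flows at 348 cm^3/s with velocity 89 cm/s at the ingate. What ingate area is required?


Formula: A_ingate = Q / v  (continuity equation)
A = 348 cm^3/s / 89 cm/s = 3.9101 cm^2


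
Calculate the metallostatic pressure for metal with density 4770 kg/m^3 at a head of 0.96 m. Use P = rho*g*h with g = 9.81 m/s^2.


Formula: P = rho * g * h
rho * g = 4770 * 9.81 = 46793.7 N/m^3
P = 46793.7 * 0.96 = 44921.9520 Pa

44921.9520 Pa


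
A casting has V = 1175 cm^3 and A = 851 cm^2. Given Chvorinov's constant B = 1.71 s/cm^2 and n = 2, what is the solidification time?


Formula: t_s = B * (V/A)^n  (Chvorinov's rule, n=2)
Modulus M = V/A = 1175/851 = 1.380729 cm
M^2 = 1.380729^2 = 1.906413 cm^2
t_s = 1.71 * 1.906413 = 3.2600 s

Answer: 3.2600 s


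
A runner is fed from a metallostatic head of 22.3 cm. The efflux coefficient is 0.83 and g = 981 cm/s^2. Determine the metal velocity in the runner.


Formula: v = Cd * sqrt(2 * g * h)  (Torricelli with discharge coefficient)
2*g*h = 2 * 981 * 22.3 = 43752.6 cm^2/s^2
sqrt(43752.6) = 209.17122 cm/s
v = 0.83 * 209.17122 = 173.6121 cm/s


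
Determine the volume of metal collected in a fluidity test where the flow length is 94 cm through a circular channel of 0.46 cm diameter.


Formula: V = pi * (d/2)^2 * L  (cylinder volume)
Radius = 0.46/2 = 0.23 cm
V = pi * 0.23^2 * 94 = 15.6219 cm^3

15.6219 cm^3


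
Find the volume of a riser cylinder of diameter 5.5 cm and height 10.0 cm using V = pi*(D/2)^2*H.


Formula: V = pi * (D/2)^2 * H  (cylinder volume)
Radius = D/2 = 5.5/2 = 2.75 cm
V = pi * 2.75^2 * 10.0 = 237.5829 cm^3

Answer: 237.5829 cm^3


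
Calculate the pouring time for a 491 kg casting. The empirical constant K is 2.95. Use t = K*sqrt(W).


Formula: t = K * sqrt(W)
sqrt(W) = sqrt(491) = 22.15852
t = 2.95 * 22.15852 = 65.3676 s

Final answer: 65.3676 s


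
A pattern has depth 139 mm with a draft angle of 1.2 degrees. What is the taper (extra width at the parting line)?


Formula: taper = depth * tan(draft_angle)
tan(1.2 deg) = 0.0209470
taper = 139 mm * 0.0209470 = 2.9116 mm


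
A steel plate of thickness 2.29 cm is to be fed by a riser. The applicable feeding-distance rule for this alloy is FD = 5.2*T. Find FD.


Formula: FD = 5.2 * T  (riser feeding-distance rule)
FD = 5.2 * 2.29 cm = 11.9080 cm

Final answer: 11.9080 cm


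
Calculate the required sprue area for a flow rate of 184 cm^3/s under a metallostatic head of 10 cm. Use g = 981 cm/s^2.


Formula: v = sqrt(2*g*h), A = Q/v
Velocity: v = sqrt(2 * 981 * 10) = sqrt(19620) = 140.0714 cm/s
Sprue area: A = Q / v = 184 / 140.0714 = 1.3136 cm^2

1.3136 cm^2


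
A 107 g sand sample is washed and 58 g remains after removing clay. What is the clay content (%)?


Formula: Clay% = (W_total - W_washed) / W_total * 100
Clay mass = 107 - 58 = 49 g
Clay% = 49 / 107 * 100 = 45.7944%

Final answer: 45.7944%


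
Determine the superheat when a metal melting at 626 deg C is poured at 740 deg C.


Formula: Superheat = T_pour - T_melt
Superheat = 740 - 626 = 114 deg C

114 deg C


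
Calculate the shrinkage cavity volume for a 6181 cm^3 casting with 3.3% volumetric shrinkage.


Formula: V_shrink = V_casting * shrinkage_pct / 100
V_shrink = 6181 cm^3 * 3.3 / 100 = 203.9730 cm^3

Answer: 203.9730 cm^3


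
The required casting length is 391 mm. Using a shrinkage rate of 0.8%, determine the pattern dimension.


Formula: L_pattern = L_casting * (1 + shrinkage_rate/100)
Shrinkage factor = 1 + 0.8/100 = 1.008
L_pattern = 391 mm * 1.008 = 394.1280 mm

Answer: 394.1280 mm


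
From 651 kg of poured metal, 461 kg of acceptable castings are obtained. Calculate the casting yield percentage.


Formula: Casting Yield = (W_good / W_total) * 100
Yield = (461 kg / 651 kg) * 100 = 70.8141%

Answer: 70.8141%


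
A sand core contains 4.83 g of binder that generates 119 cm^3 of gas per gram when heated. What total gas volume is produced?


Formula: V_gas = W_binder * gas_evolution_rate
V = 4.83 g * 119 cm^3/g = 574.7700 cm^3

574.7700 cm^3


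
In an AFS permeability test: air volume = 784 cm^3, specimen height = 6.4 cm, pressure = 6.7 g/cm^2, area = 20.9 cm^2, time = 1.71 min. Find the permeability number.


Formula: Permeability Number P = (V * H) / (p * A * t)
Numerator: V * H = 784 * 6.4 = 5017.6
Denominator: p * A * t = 6.7 * 20.9 * 1.71 = 239.4513
P = 5017.6 / 239.4513 = 20.9546


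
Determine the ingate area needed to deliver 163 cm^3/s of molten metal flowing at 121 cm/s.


Formula: A_ingate = Q / v  (continuity equation)
A = 163 cm^3/s / 121 cm/s = 1.3471 cm^2

Answer: 1.3471 cm^2


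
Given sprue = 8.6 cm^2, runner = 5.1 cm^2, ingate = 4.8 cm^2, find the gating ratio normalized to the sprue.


Sprue:Runner:Ingate = 1 : 5.1/8.6 : 4.8/8.6 = 1:0.59:0.56

Answer: 1:0.59:0.56


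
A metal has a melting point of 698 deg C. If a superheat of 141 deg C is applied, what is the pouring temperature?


Formula: T_pour = T_melt + Superheat
T_pour = 698 + 141 = 839 deg C

Final answer: 839 deg C


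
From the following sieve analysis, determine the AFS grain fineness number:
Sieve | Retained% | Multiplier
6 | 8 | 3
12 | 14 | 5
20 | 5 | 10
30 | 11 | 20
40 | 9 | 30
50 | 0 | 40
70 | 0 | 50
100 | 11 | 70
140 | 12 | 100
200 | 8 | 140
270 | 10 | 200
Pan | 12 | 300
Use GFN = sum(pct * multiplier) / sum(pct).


Formula: GFN = sum(pct * multiplier) / sum(pct)
sum(pct * multiplier) = 9324
sum(pct) = 100
GFN = 9324 / 100 = 93.24

93.24


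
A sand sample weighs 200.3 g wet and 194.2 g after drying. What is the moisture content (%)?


Formula: MC = (W_wet - W_dry) / W_wet * 100
Water mass = 200.3 - 194.2 = 6.1 g
MC = 6.1 / 200.3 * 100 = 3.0454%

3.0454%


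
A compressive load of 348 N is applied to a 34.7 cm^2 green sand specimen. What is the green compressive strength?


Formula: Compressive Strength = Force / Area
Strength = 348 N / 34.7 cm^2 = 10.0288 N/cm^2


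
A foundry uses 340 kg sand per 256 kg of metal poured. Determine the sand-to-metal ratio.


Formula: Sand-to-Metal Ratio = W_sand / W_metal
Ratio = 340 kg / 256 kg = 1.3281

1.3281


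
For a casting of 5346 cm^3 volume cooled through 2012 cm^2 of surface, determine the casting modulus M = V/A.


Formula: Casting Modulus M = V / A
M = 5346 cm^3 / 2012 cm^2 = 2.6571 cm

Final answer: 2.6571 cm


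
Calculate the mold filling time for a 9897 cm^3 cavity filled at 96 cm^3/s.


Formula: t_fill = V_mold / Q_flow
t = 9897 cm^3 / 96 cm^3/s = 103.0938 s


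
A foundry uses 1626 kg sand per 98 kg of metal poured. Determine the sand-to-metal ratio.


Formula: Sand-to-Metal Ratio = W_sand / W_metal
Ratio = 1626 kg / 98 kg = 16.5918

Final answer: 16.5918


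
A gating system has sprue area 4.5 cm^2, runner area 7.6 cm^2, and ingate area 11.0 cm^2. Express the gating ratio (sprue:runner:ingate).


Sprue:Runner:Ingate = 1 : 7.6/4.5 : 11.0/4.5 = 1:1.69:2.44

Final answer: 1:1.69:2.44


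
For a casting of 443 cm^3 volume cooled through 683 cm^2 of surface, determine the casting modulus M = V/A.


Formula: Casting Modulus M = V / A
M = 443 cm^3 / 683 cm^2 = 0.6486 cm

Final answer: 0.6486 cm


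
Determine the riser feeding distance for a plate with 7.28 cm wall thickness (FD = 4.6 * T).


Formula: FD = 4.6 * T  (riser feeding-distance rule)
FD = 4.6 * 7.28 cm = 33.4880 cm

33.4880 cm


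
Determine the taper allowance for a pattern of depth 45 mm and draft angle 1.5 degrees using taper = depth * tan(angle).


Formula: taper = depth * tan(draft_angle)
tan(1.5 deg) = 0.0261859
taper = 45 mm * 0.0261859 = 1.1784 mm

Final answer: 1.1784 mm


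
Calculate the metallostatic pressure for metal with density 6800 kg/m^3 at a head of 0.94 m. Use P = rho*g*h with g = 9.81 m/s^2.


Formula: P = rho * g * h
rho * g = 6800 * 9.81 = 66708.0 N/m^3
P = 66708.0 * 0.94 = 62705.5200 Pa

Final answer: 62705.5200 Pa


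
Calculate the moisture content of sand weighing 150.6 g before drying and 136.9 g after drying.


Formula: MC = (W_wet - W_dry) / W_wet * 100
Water mass = 150.6 - 136.9 = 13.7 g
MC = 13.7 / 150.6 * 100 = 9.0969%

Answer: 9.0969%


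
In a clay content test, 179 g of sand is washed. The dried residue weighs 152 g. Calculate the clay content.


Formula: Clay% = (W_total - W_washed) / W_total * 100
Clay mass = 179 - 152 = 27 g
Clay% = 27 / 179 * 100 = 15.0838%

Answer: 15.0838%


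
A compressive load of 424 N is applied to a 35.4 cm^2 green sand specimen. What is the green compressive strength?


Formula: Compressive Strength = Force / Area
Strength = 424 N / 35.4 cm^2 = 11.9774 N/cm^2


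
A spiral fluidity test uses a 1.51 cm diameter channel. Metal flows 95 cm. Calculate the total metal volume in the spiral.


Formula: V = pi * (d/2)^2 * L  (cylinder volume)
Radius = 1.51/2 = 0.755 cm
V = pi * 0.755^2 * 95 = 170.1247 cm^3

Final answer: 170.1247 cm^3


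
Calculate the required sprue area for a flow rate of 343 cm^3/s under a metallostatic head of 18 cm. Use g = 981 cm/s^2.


Formula: v = sqrt(2*g*h), A = Q/v
Velocity: v = sqrt(2 * 981 * 18) = sqrt(35316) = 187.9255 cm/s
Sprue area: A = Q / v = 343 / 187.9255 = 1.8252 cm^2


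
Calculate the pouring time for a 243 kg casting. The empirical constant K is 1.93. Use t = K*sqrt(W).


Formula: t = K * sqrt(W)
sqrt(W) = sqrt(243) = 15.58846
t = 1.93 * 15.58846 = 30.0857 s

Final answer: 30.0857 s


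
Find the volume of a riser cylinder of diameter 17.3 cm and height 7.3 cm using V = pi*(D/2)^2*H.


Formula: V = pi * (D/2)^2 * H  (cylinder volume)
Radius = D/2 = 17.3/2 = 8.65 cm
V = pi * 8.65^2 * 7.3 = 1715.9513 cm^3

Final answer: 1715.9513 cm^3


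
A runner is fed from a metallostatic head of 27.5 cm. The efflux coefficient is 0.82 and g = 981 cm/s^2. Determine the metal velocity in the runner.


Formula: v = Cd * sqrt(2 * g * h)  (Torricelli with discharge coefficient)
2*g*h = 2 * 981 * 27.5 = 53955.0 cm^2/s^2
sqrt(53955.0) = 232.28216 cm/s
v = 0.82 * 232.28216 = 190.4714 cm/s

Answer: 190.4714 cm/s


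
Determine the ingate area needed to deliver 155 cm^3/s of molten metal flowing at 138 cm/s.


Formula: A_ingate = Q / v  (continuity equation)
A = 155 cm^3/s / 138 cm/s = 1.1232 cm^2

1.1232 cm^2


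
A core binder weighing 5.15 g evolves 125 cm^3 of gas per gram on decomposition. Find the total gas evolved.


Formula: V_gas = W_binder * gas_evolution_rate
V = 5.15 g * 125 cm^3/g = 643.7500 cm^3

Answer: 643.7500 cm^3


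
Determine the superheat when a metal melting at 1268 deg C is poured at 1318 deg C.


Formula: Superheat = T_pour - T_melt
Superheat = 1318 - 1268 = 50 deg C

Final answer: 50 deg C


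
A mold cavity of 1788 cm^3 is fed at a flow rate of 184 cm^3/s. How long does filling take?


Formula: t_fill = V_mold / Q_flow
t = 1788 cm^3 / 184 cm^3/s = 9.7174 s

9.7174 s


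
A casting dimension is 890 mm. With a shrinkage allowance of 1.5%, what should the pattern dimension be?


Formula: L_pattern = L_casting * (1 + shrinkage_rate/100)
Shrinkage factor = 1 + 1.5/100 = 1.015
L_pattern = 890 mm * 1.015 = 903.3500 mm

903.3500 mm


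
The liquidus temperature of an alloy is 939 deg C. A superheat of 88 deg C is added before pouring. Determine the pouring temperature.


Formula: T_pour = T_melt + Superheat
T_pour = 939 + 88 = 1027 deg C

Final answer: 1027 deg C


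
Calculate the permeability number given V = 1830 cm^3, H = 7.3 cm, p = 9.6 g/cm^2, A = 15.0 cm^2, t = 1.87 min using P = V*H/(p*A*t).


Formula: Permeability Number P = (V * H) / (p * A * t)
Numerator: V * H = 1830 * 7.3 = 13359.0
Denominator: p * A * t = 9.6 * 15.0 * 1.87 = 269.28
P = 13359.0 / 269.28 = 49.6101

Final answer: 49.6101


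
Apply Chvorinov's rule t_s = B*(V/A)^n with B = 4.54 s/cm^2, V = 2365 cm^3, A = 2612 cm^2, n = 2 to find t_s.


Formula: t_s = B * (V/A)^n  (Chvorinov's rule, n=2)
Modulus M = V/A = 2365/2612 = 0.905436 cm
M^2 = 0.905436^2 = 0.819814 cm^2
t_s = 4.54 * 0.819814 = 3.7220 s

3.7220 s


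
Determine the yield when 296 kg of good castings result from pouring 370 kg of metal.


Formula: Casting Yield = (W_good / W_total) * 100
Yield = (296 kg / 370 kg) * 100 = 80.0000%

Answer: 80.0000%


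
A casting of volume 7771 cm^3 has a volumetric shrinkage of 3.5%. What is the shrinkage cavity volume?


Formula: V_shrink = V_casting * shrinkage_pct / 100
V_shrink = 7771 cm^3 * 3.5 / 100 = 271.9850 cm^3

271.9850 cm^3


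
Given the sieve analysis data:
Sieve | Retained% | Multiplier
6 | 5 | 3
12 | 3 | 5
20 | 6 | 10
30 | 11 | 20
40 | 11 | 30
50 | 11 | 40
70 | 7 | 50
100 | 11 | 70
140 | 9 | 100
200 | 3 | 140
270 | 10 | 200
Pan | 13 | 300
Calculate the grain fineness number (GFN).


Formula: GFN = sum(pct * multiplier) / sum(pct)
sum(pct * multiplier) = 9420
sum(pct) = 100
GFN = 9420 / 100 = 94.20

Answer: 94.20


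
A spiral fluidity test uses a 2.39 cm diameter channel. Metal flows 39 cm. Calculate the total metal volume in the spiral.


Formula: V = pi * (d/2)^2 * L  (cylinder volume)
Radius = 2.39/2 = 1.195 cm
V = pi * 1.195^2 * 39 = 174.9646 cm^3

Final answer: 174.9646 cm^3


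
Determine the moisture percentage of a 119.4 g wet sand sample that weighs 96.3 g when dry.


Formula: MC = (W_wet - W_dry) / W_wet * 100
Water mass = 119.4 - 96.3 = 23.1 g
MC = 23.1 / 119.4 * 100 = 19.3467%

19.3467%


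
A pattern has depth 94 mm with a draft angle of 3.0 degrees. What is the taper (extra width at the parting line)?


Formula: taper = depth * tan(draft_angle)
tan(3.0 deg) = 0.0524078
taper = 94 mm * 0.0524078 = 4.9263 mm

Final answer: 4.9263 mm


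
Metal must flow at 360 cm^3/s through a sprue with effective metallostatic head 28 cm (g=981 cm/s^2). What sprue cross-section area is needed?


Formula: v = sqrt(2*g*h), A = Q/v
Velocity: v = sqrt(2 * 981 * 28) = sqrt(54936) = 234.3843 cm/s
Sprue area: A = Q / v = 360 / 234.3843 = 1.5359 cm^2

1.5359 cm^2


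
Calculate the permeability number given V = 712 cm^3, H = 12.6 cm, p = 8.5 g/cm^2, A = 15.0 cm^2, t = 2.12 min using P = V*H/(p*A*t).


Formula: Permeability Number P = (V * H) / (p * A * t)
Numerator: V * H = 712 * 12.6 = 8971.2
Denominator: p * A * t = 8.5 * 15.0 * 2.12 = 270.3
P = 8971.2 / 270.3 = 33.1898

33.1898


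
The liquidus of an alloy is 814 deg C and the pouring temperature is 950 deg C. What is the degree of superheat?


Formula: Superheat = T_pour - T_melt
Superheat = 950 - 814 = 136 deg C

Final answer: 136 deg C


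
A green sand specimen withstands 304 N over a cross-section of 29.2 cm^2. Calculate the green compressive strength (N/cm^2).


Formula: Compressive Strength = Force / Area
Strength = 304 N / 29.2 cm^2 = 10.4110 N/cm^2

Final answer: 10.4110 N/cm^2


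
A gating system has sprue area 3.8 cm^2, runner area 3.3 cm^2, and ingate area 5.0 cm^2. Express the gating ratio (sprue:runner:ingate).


Sprue:Runner:Ingate = 1 : 3.3/3.8 : 5.0/3.8 = 1:0.87:1.32

Final answer: 1:0.87:1.32


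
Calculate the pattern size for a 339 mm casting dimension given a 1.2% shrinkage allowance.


Formula: L_pattern = L_casting * (1 + shrinkage_rate/100)
Shrinkage factor = 1 + 1.2/100 = 1.012
L_pattern = 339 mm * 1.012 = 343.0680 mm

343.0680 mm


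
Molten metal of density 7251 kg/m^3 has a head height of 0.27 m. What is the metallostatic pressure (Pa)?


Formula: P = rho * g * h
rho * g = 7251 * 9.81 = 71132.31 N/m^3
P = 71132.31 * 0.27 = 19205.7237 Pa


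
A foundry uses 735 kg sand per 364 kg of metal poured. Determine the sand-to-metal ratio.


Formula: Sand-to-Metal Ratio = W_sand / W_metal
Ratio = 735 kg / 364 kg = 2.0192

2.0192


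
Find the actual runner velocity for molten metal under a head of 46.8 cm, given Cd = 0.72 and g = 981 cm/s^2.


Formula: v = Cd * sqrt(2 * g * h)  (Torricelli with discharge coefficient)
2*g*h = 2 * 981 * 46.8 = 91821.6 cm^2/s^2
sqrt(91821.6) = 303.02079 cm/s
v = 0.72 * 303.02079 = 218.1750 cm/s


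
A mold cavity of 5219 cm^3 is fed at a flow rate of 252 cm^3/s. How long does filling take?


Formula: t_fill = V_mold / Q_flow
t = 5219 cm^3 / 252 cm^3/s = 20.7103 s


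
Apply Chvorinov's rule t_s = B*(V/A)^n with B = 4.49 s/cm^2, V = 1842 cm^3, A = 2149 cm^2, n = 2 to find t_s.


Formula: t_s = B * (V/A)^n  (Chvorinov's rule, n=2)
Modulus M = V/A = 1842/2149 = 0.857143 cm
M^2 = 0.857143^2 = 0.734694 cm^2
t_s = 4.49 * 0.734694 = 3.2988 s

Answer: 3.2988 s


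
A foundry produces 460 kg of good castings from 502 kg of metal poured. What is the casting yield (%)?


Formula: Casting Yield = (W_good / W_total) * 100
Yield = (460 kg / 502 kg) * 100 = 91.6335%

91.6335%


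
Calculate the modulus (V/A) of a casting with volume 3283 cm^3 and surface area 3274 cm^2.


Formula: Casting Modulus M = V / A
M = 3283 cm^3 / 3274 cm^2 = 1.0027 cm

1.0027 cm


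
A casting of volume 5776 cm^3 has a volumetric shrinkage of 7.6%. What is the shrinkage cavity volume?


Formula: V_shrink = V_casting * shrinkage_pct / 100
V_shrink = 5776 cm^3 * 7.6 / 100 = 438.9760 cm^3

Final answer: 438.9760 cm^3


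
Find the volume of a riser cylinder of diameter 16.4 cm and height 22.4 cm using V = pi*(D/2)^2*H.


Formula: V = pi * (D/2)^2 * H  (cylinder volume)
Radius = D/2 = 16.4/2 = 8.2 cm
V = pi * 8.2^2 * 22.4 = 4731.7915 cm^3

Answer: 4731.7915 cm^3


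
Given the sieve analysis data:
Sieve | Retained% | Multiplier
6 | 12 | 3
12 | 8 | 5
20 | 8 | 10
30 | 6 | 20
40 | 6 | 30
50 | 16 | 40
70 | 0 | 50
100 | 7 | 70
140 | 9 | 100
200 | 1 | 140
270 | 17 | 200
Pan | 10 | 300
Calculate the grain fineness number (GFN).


Formula: GFN = sum(pct * multiplier) / sum(pct)
sum(pct * multiplier) = 9026
sum(pct) = 100
GFN = 9026 / 100 = 90.26

Answer: 90.26


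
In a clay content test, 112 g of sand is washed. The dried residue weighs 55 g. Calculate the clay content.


Formula: Clay% = (W_total - W_washed) / W_total * 100
Clay mass = 112 - 55 = 57 g
Clay% = 57 / 112 * 100 = 50.8929%

Final answer: 50.8929%


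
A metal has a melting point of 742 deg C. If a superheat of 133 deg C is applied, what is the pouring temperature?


Formula: T_pour = T_melt + Superheat
T_pour = 742 + 133 = 875 deg C

Final answer: 875 deg C


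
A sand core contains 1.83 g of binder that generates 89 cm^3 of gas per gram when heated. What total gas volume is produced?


Formula: V_gas = W_binder * gas_evolution_rate
V = 1.83 g * 89 cm^3/g = 162.8700 cm^3

Final answer: 162.8700 cm^3


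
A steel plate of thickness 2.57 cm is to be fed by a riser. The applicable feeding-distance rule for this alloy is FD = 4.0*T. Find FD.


Formula: FD = 4.0 * T  (riser feeding-distance rule)
FD = 4.0 * 2.57 cm = 10.2800 cm


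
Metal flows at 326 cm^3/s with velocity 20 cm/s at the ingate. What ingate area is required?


Formula: A_ingate = Q / v  (continuity equation)
A = 326 cm^3/s / 20 cm/s = 16.3000 cm^2

Answer: 16.3000 cm^2


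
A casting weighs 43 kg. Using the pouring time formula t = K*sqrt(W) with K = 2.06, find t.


Formula: t = K * sqrt(W)
sqrt(W) = sqrt(43) = 6.55744
t = 2.06 * 6.55744 = 13.5083 s

13.5083 s


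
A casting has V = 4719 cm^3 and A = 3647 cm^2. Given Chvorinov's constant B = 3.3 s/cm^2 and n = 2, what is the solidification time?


Formula: t_s = B * (V/A)^n  (Chvorinov's rule, n=2)
Modulus M = V/A = 4719/3647 = 1.293940 cm
M^2 = 1.293940^2 = 1.674281 cm^2
t_s = 3.3 * 1.674281 = 5.5251 s


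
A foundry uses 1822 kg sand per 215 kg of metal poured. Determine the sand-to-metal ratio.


Formula: Sand-to-Metal Ratio = W_sand / W_metal
Ratio = 1822 kg / 215 kg = 8.4744

Final answer: 8.4744


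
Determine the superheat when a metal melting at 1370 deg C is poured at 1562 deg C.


Formula: Superheat = T_pour - T_melt
Superheat = 1562 - 1370 = 192 deg C

Answer: 192 deg C


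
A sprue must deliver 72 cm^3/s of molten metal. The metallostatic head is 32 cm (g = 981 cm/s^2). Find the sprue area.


Formula: v = sqrt(2*g*h), A = Q/v
Velocity: v = sqrt(2 * 981 * 32) = sqrt(62784) = 250.5674 cm/s
Sprue area: A = Q / v = 72 / 250.5674 = 0.2873 cm^2


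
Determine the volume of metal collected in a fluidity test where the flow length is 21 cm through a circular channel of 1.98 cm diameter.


Formula: V = pi * (d/2)^2 * L  (cylinder volume)
Radius = 1.98/2 = 0.99 cm
V = pi * 0.99^2 * 21 = 64.6606 cm^3


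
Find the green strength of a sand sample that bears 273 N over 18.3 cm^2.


Formula: Compressive Strength = Force / Area
Strength = 273 N / 18.3 cm^2 = 14.9180 N/cm^2

Final answer: 14.9180 N/cm^2


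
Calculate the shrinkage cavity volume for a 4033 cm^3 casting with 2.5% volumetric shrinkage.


Formula: V_shrink = V_casting * shrinkage_pct / 100
V_shrink = 4033 cm^3 * 2.5 / 100 = 100.8250 cm^3

100.8250 cm^3
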